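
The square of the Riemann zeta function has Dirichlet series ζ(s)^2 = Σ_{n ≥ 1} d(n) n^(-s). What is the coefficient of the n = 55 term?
d(55) = 4

ζ(s)^2 = (Σ 1/m^s)(Σ 1/k^s). The coefficient of 1/n^s in the product is the number of ordered pairs (m, k) with mk = n, which equals d(n). For n = 55, divisors are [1, 5, 11, 55], so d(55) = 4.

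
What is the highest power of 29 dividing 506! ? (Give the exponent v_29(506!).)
v_29(506!) = 17

Legendre's formula: v_p(n!) = Σ_{k ≥ 1} ⌊n / p^k⌋. For p = 29, n = 506, the terms are:
  ⌊506/29^1⌋ = ⌊506/29⌋ = 17
(the next term ⌊506/29^2⌋ = 0, terminating the sum). Summing: v_29(506!) = 17 = 17.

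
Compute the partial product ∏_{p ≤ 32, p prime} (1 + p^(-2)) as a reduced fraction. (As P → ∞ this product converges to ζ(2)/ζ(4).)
∏ = 7292191856800000/4827887490090357

The primes p ≤ 32 are [2, 3, 5, 7, 11, 13, 17, 19, 23, 29, 31]. For each, (1 + 1/p^2) = (p^2 + 1)/p^2. Multiplying these fractions over p ∈ [2, 3, 5, 7, 11, 13, 17, 19, 23, 29, 31] gives 7292191856800000/4827887490090357. (In the limit P → ∞ this tends to ζ(2)/ζ(4).)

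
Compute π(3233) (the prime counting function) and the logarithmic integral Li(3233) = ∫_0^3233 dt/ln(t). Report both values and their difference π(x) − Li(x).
π(3233) = 457;  Li(3233) ≈ 471.72;  π(x) − Li(x) ≈ -14.72.

Direct count of primes ≤ 3233 gives π(3233) = 457. Numerical evaluation of the logarithmic integral gives Li(3233) ≈ 471.72. The difference π(x) − Li(x) ≈ -14.72 is typically negative for small/moderate x (Li(x) overestimates), though Littlewood's theorem shows this sign changes infinitely often.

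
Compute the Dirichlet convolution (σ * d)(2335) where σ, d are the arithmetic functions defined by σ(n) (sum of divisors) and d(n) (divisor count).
(σ * d)(2335) = 3760

Divisors of 2335: [1, 5, 467, 2335]. For each d | 2335:
  d = 1: σ(1) · d(2335/1) = 1 · 4 = 4
  d = 5: σ(5) · d(2335/5) = 6 · 2 = 12
  d = 467: σ(467) · d(2335/467) = 468 · 2 = 936
  d = 2335: σ(2335) · d(2335/2335) = 2808 · 1 = 2808
Summing: (σ * d)(2335) = 4 + 12 + 936 + 2808 = 3760.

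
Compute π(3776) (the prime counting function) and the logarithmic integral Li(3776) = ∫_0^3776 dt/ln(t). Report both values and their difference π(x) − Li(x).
π(3776) = 525;  Li(3776) ≈ 538.26;  π(x) − Li(x) ≈ -13.26.

Direct count of primes ≤ 3776 gives π(3776) = 525. Numerical evaluation of the logarithmic integral gives Li(3776) ≈ 538.26. The difference π(x) − Li(x) ≈ -13.26 is typically negative for small/moderate x (Li(x) overestimates), though Littlewood's theorem shows this sign changes infinitely often.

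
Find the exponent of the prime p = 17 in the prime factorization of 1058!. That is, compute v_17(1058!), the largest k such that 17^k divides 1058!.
v_17(1058!) = 65

Legendre's formula: v_p(n!) = Σ_{k ≥ 1} ⌊n / p^k⌋. For p = 17, n = 1058, the terms are:
  ⌊1058/17^1⌋ = ⌊1058/17⌋ = 62
  ⌊1058/17^2⌋ = ⌊1058/289⌋ = 3
(the next term ⌊1058/17^3⌋ = 0, terminating the sum). Summing: v_17(1058!) = 62 + 3 = 65.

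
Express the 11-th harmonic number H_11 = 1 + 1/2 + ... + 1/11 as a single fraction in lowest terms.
H_11 = 83711/27720

Direct summation: H_11 = 1 + 1/2 + ... + 1/11. The least common denominator is lcm(1, ..., 11) = 27720; over this denominator the numerator is 27720 + 13860 + 9240 + 6930 + 5544 + 4620 + 3960 + 3465 + 3080 + 2772 + 2520 = 83711, so H_11 = 83711/27720 (already in lowest terms) ≈ 3.01988. (The PNT-adjacent estimate ln(11) + γ ≈ 2.97511 matches within O(1/n).)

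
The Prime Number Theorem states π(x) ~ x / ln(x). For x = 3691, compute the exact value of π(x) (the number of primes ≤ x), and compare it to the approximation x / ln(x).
π(3691) = 515;  x/ln(x) ≈ 449.37;  relative error ≈ 12.74%.

Directly count primes up to 3691: π(3691) = 515. The PNT approximation gives 3691/ln(3691) ≈ 3691/8.21365 ≈ 449.37. Relative error (π(x) − x/ln(x)) / π(x) ≈ 12.74%; the approximation is known to undercount slightly (Li(x) is a better estimate).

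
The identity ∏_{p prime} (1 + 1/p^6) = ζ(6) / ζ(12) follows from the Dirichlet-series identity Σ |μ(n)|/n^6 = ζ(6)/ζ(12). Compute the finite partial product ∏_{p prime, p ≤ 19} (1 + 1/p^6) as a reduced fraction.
∏ = 10322827120806625262196014218/10149346788166965945179821977

The primes p ≤ 19 are [2, 3, 5, 7, 11, 13, 17, 19]. For each, (1 + 1/p^6) = (p^6 + 1)/p^6. Multiplying these fractions over p ∈ [2, 3, 5, 7, 11, 13, 17, 19] gives 10322827120806625262196014218/10149346788166965945179821977. (In the limit P → ∞ this tends to ζ(6)/ζ(12).)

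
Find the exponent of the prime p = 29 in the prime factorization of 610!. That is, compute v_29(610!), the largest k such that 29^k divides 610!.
v_29(610!) = 21

Legendre's formula: v_p(n!) = Σ_{k ≥ 1} ⌊n / p^k⌋. For p = 29, n = 610, the terms are:
  ⌊610/29^1⌋ = ⌊610/29⌋ = 21
(the next term ⌊610/29^2⌋ = 0, terminating the sum). Summing: v_29(610!) = 21 = 21.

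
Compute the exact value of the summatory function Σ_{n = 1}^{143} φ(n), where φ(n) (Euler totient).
Σ_{n ≤ 143} φ(n) = 6282

Compute φ(n) for each 1 ≤ n ≤ 143: φ(1) = 1, φ(2) = 1, φ(3) = 2, φ(4) = 2, φ(5) = 4, φ(6) = 2, φ(7) = 6, φ(8) = 4, φ(9) = 6, φ(10) = 4, φ(11) = 10, φ(12) = 4, φ(13) = 12, φ(14) = 6, φ(15) = 8, φ(16) = 8, φ(17) = 16, φ(18) = 6, φ(19) = 18, φ(20) = 8, φ(21) = 12, φ(22) = 10, φ(23) = 22, φ(24) = 8, φ(25) = 20, φ(26) = 12, φ(27) = 18, φ(28) = 12, φ(29) = 28, φ(30) = 8, φ(31) = 30, φ(32) = 16, φ(33) = 20, φ(34) = 16, φ(35) = 24, φ(36) = 12, φ(37) = 36, φ(38) = 18, φ(39) = 24, φ(40) = 16, φ(41) = 40, φ(42) = 12, φ(43) = 42, φ(44) = 20, φ(45) = 24, φ(46) = 22, φ(47) = 46, φ(48) = 16, φ(49) = 42, φ(50) = 20, φ(51) = 32, φ(52) = 24, φ(53) = 52, φ(54) = 18, φ(55) = 40, φ(56) = 24, φ(57) = 36, φ(58) = 28, φ(59) = 58, φ(60) = 16, φ(61) = 60, φ(62) = 30, φ(63) = 36, φ(64) = 32, φ(65) = 48, φ(66) = 20, φ(67) = 66, φ(68) = 32, φ(69) = 44, φ(70) = 24, φ(71) = 70, φ(72) = 24, φ(73) = 72, φ(74) = 36, φ(75) = 40, φ(76) = 36, φ(77) = 60, φ(78) = 24, φ(79) = 78, φ(80) = 32, φ(81) = 54, φ(82) = 40, φ(83) = 82, φ(84) = 24, φ(85) = 64, φ(86) = 42, φ(87) = 56, φ(88) = 40, φ(89) = 88, φ(90) = 24, φ(91) = 72, φ(92) = 44, φ(93) = 60, φ(94) = 46, φ(95) = 72, φ(96) = 32, φ(97) = 96, φ(98) = 42, φ(99) = 60, φ(100) = 40, φ(101) = 100, φ(102) = 32, φ(103) = 102, φ(104) = 48, φ(105) = 48, φ(106) = 52, φ(107) = 106, φ(108) = 36, φ(109) = 108, φ(110) = 40, φ(111) = 72, φ(112) = 48, φ(113) = 112, φ(114) = 36, φ(115) = 88, φ(116) = 56, φ(117) = 72, φ(118) = 58, φ(119) = 96, φ(120) = 32, φ(121) = 110, φ(122) = 60, φ(123) = 80, φ(124) = 60, φ(125) = 100, φ(126) = 36, φ(127) = 126, φ(128) = 64, φ(129) = 84, φ(130) = 48, φ(131) = 130, φ(132) = 40, φ(133) = 108, φ(134) = 66, φ(135) = 72, φ(136) = 64, φ(137) = 136, φ(138) = 44, φ(139) = 138, φ(140) = 48, φ(141) = 92, φ(142) = 70, φ(143) = 120. Summing all 143 values: 6282. (Average order: Σ_{n ≤ x} φ(n) ~ (3/π²) x². For x = 143, (3/π²)·143² ≈ 6215.75.)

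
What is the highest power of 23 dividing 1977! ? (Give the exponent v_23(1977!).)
v_23(1977!) = 88

Legendre's formula: v_p(n!) = Σ_{k ≥ 1} ⌊n / p^k⌋. For p = 23, n = 1977, the terms are:
  ⌊1977/23^1⌋ = ⌊1977/23⌋ = 85
  ⌊1977/23^2⌋ = ⌊1977/529⌋ = 3
(the next term ⌊1977/23^3⌋ = 0, terminating the sum). Summing: v_23(1977!) = 85 + 3 = 88.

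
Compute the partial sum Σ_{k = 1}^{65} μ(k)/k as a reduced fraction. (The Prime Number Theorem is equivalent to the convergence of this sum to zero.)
Σ μ(k)/k = 3679085466973039663081/117288381359406970983270

Values of μ(k) for 1 ≤ k ≤ 65: μ(1) = 1, μ(2) = -1, μ(3) = -1, μ(5) = -1, μ(6) = 1, μ(7) = -1, μ(10) = 1, μ(11) = -1, μ(13) = -1, μ(14) = 1, μ(15) = 1, μ(17) = -1, μ(19) = -1, μ(21) = 1, μ(22) = 1, μ(23) = -1, μ(26) = 1, μ(29) = -1, μ(30) = -1, μ(31) = -1, μ(33) = 1, μ(34) = 1, μ(35) = 1, μ(37) = -1, μ(38) = 1, μ(39) = 1, μ(41) = -1, μ(42) = -1, μ(43) = -1, μ(46) = 1, μ(47) = -1, μ(51) = 1, μ(53) = -1, μ(55) = 1, μ(57) = 1, μ(58) = 1, μ(59) = -1, μ(61) = -1, μ(62) = 1, μ(65) = 1, with μ = 0 on non-squarefree integers. Summing μ(k)/k for k where μ(k) ≠ 0 gives 3679085466973039663081/117288381359406970983270 ≈ 0.0314. (PNT ⟺ this sum → 0 as n → ∞.)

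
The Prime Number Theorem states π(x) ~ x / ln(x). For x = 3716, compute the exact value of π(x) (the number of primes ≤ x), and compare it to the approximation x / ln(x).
π(3716) = 518;  x/ln(x) ≈ 452.05;  relative error ≈ 12.73%.

Directly count primes up to 3716: π(3716) = 518. The PNT approximation gives 3716/ln(3716) ≈ 3716/8.22040 ≈ 452.05. Relative error (π(x) − x/ln(x)) / π(x) ≈ 12.73%; the approximation is known to undercount slightly (Li(x) is a better estimate).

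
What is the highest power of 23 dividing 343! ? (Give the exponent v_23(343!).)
v_23(343!) = 14

Legendre's formula: v_p(n!) = Σ_{k ≥ 1} ⌊n / p^k⌋. For p = 23, n = 343, the terms are:
  ⌊343/23^1⌋ = ⌊343/23⌋ = 14
(the next term ⌊343/23^2⌋ = 0, terminating the sum). Summing: v_23(343!) = 14 = 14.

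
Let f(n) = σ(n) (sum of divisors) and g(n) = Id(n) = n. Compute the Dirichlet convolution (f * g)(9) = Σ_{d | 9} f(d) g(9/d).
(σ * Id)(9) = 34

Divisors of 9: [1, 3, 9]. For each d | 9:
  d = 1: σ(1) · Id(9/1) = 1 · 9 = 9
  d = 3: σ(3) · Id(9/3) = 4 · 3 = 12
  d = 9: σ(9) · Id(9/9) = 13 · 1 = 13
Summing: (σ * Id)(9) = 9 + 12 + 13 = 34.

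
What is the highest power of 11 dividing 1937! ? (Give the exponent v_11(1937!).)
v_11(1937!) = 193

Legendre's formula: v_p(n!) = Σ_{k ≥ 1} ⌊n / p^k⌋. For p = 11, n = 1937, the terms are:
  ⌊1937/11^1⌋ = ⌊1937/11⌋ = 176
  ⌊1937/11^2⌋ = ⌊1937/121⌋ = 16
  ⌊1937/11^3⌋ = ⌊1937/1331⌋ = 1
(the next term ⌊1937/11^4⌋ = 0, terminating the sum). Summing: v_11(1937!) = 176 + 16 + 1 = 193.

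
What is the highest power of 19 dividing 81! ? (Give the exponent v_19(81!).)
v_19(81!) = 4

Legendre's formula: v_p(n!) = Σ_{k ≥ 1} ⌊n / p^k⌋. For p = 19, n = 81, the terms are:
  ⌊81/19^1⌋ = ⌊81/19⌋ = 4
(the next term ⌊81/19^2⌋ = 0, terminating the sum). Summing: v_19(81!) = 4 = 4.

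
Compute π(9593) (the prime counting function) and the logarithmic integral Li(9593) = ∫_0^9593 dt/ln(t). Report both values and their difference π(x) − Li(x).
π(9593) = 1184;  Li(9593) ≈ 1201.85;  π(x) − Li(x) ≈ -17.85.

Direct count of primes ≤ 9593 gives π(9593) = 1184. Numerical evaluation of the logarithmic integral gives Li(9593) ≈ 1201.85. The difference π(x) − Li(x) ≈ -17.85 is typically negative for small/moderate x (Li(x) overestimates), though Littlewood's theorem shows this sign changes infinitely often.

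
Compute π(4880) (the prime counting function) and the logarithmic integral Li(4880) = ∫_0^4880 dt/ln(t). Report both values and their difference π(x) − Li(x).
π(4880) = 653;  Li(4880) ≈ 670.17;  π(x) − Li(x) ≈ -17.17.

Direct count of primes ≤ 4880 gives π(4880) = 653. Numerical evaluation of the logarithmic integral gives Li(4880) ≈ 670.17. The difference π(x) − Li(x) ≈ -17.17 is typically negative for small/moderate x (Li(x) overestimates), though Littlewood's theorem shows this sign changes infinitely often.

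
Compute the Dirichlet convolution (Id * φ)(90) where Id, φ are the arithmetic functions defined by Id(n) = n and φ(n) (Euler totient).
(Id * φ)(90) = 567

Divisors of 90: [1, 2, 3, 5, 6, 9, 10, 15, 18, 30, 45, 90]. For each d | 90:
  d = 1: Id(1) · φ(90/1) = 1 · 24 = 24
  d = 2: Id(2) · φ(90/2) = 2 · 24 = 48
  d = 3: Id(3) · φ(90/3) = 3 · 8 = 24
  d = 5: Id(5) · φ(90/5) = 5 · 6 = 30
  d = 6: Id(6) · φ(90/6) = 6 · 8 = 48
  d = 9: Id(9) · φ(90/9) = 9 · 4 = 36
  d = 10: Id(10) · φ(90/10) = 10 · 6 = 60
  d = 15: Id(15) · φ(90/15) = 15 · 2 = 30
  d = 18: Id(18) · φ(90/18) = 18 · 4 = 72
  d = 30: Id(30) · φ(90/30) = 30 · 2 = 60
  d = 45: Id(45) · φ(90/45) = 45 · 1 = 45
  d = 90: Id(90) · φ(90/90) = 90 · 1 = 90
Summing: (Id * φ)(90) = 24 + 48 + 24 + 30 + 48 + 36 + 60 + 30 + 72 + 60 + 45 + 90 = 567.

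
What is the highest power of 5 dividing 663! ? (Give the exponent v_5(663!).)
v_5(663!) = 164

Legendre's formula: v_p(n!) = Σ_{k ≥ 1} ⌊n / p^k⌋. For p = 5, n = 663, the terms are:
  ⌊663/5^1⌋ = ⌊663/5⌋ = 132
  ⌊663/5^2⌋ = ⌊663/25⌋ = 26
  ⌊663/5^3⌋ = ⌊663/125⌋ = 5
  ⌊663/5^4⌋ = ⌊663/625⌋ = 1
(the next term ⌊663/5^5⌋ = 0, terminating the sum). Summing: v_5(663!) = 132 + 26 + 5 + 1 = 164.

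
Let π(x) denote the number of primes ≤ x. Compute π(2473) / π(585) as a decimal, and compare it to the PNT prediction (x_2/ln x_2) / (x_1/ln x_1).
π(2473)/π(585) = 366/106 ≈ 3.4528;  PNT prediction ≈ 3.4474.

π(585) = 106 and π(2473) = 366, so π(2473)/π(585) ≈ 3.4528. The PNT-predicted ratio is (2473/ln(2473)) / (585/ln(585)) ≈ 3.4474. The two agree to within a few percent, as expected.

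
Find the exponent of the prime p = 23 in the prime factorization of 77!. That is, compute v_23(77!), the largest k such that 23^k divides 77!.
v_23(77!) = 3

Legendre's formula: v_p(n!) = Σ_{k ≥ 1} ⌊n / p^k⌋. For p = 23, n = 77, the terms are:
  ⌊77/23^1⌋ = ⌊77/23⌋ = 3
(the next term ⌊77/23^2⌋ = 0, terminating the sum). Summing: v_23(77!) = 3 = 3.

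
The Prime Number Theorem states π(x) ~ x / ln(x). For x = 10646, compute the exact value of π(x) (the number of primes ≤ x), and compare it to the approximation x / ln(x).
π(10646) = 1298;  x/ln(x) ≈ 1148.07;  relative error ≈ 11.55%.

Directly count primes up to 10646: π(10646) = 1298. The PNT approximation gives 10646/ln(10646) ≈ 10646/9.27294 ≈ 1148.07. Relative error (π(x) − x/ln(x)) / π(x) ≈ 11.55%; the approximation is known to undercount slightly (Li(x) is a better estimate).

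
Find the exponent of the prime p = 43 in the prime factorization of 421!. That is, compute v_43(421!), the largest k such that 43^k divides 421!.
v_43(421!) = 9

Legendre's formula: v_p(n!) = Σ_{k ≥ 1} ⌊n / p^k⌋. For p = 43, n = 421, the terms are:
  ⌊421/43^1⌋ = ⌊421/43⌋ = 9
(the next term ⌊421/43^2⌋ = 0, terminating the sum). Summing: v_43(421!) = 9 = 9.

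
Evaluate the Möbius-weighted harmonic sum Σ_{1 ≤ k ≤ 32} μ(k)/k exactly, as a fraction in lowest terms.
Σ μ(k)/k = -4193929329/66853496710

Values of μ(k) for 1 ≤ k ≤ 32: μ(1) = 1, μ(2) = -1, μ(3) = -1, μ(5) = -1, μ(6) = 1, μ(7) = -1, μ(10) = 1, μ(11) = -1, μ(13) = -1, μ(14) = 1, μ(15) = 1, μ(17) = -1, μ(19) = -1, μ(21) = 1, μ(22) = 1, μ(23) = -1, μ(26) = 1, μ(29) = -1, μ(30) = -1, μ(31) = -1, with μ = 0 on non-squarefree integers. Summing μ(k)/k for k where μ(k) ≠ 0 gives -4193929329/66853496710 ≈ -0.0627. (PNT ⟺ this sum → 0 as n → ∞.)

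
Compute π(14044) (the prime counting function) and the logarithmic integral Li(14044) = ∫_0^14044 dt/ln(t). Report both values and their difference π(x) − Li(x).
π(14044) = 1656;  Li(14044) ≈ 1676.87;  π(x) − Li(x) ≈ -20.87.

Direct count of primes ≤ 14044 gives π(14044) = 1656. Numerical evaluation of the logarithmic integral gives Li(14044) ≈ 1676.87. The difference π(x) − Li(x) ≈ -20.87 is typically negative for small/moderate x (Li(x) overestimates), though Littlewood's theorem shows this sign changes infinitely often.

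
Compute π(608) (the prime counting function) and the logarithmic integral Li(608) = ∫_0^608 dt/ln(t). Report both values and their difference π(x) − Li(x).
π(608) = 111;  Li(608) ≈ 118.90;  π(x) − Li(x) ≈ -7.90.

Direct count of primes ≤ 608 gives π(608) = 111. Numerical evaluation of the logarithmic integral gives Li(608) ≈ 118.90. The difference π(x) − Li(x) ≈ -7.90 is typically negative for small/moderate x (Li(x) overestimates), though Littlewood's theorem shows this sign changes infinitely often.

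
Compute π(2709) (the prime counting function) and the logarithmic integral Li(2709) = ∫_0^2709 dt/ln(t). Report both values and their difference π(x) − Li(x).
π(2709) = 394;  Li(2709) ≈ 406.18;  π(x) − Li(x) ≈ -12.18.

Direct count of primes ≤ 2709 gives π(2709) = 394. Numerical evaluation of the logarithmic integral gives Li(2709) ≈ 406.18. The difference π(x) − Li(x) ≈ -12.18 is typically negative for small/moderate x (Li(x) overestimates), though Littlewood's theorem shows this sign changes infinitely often.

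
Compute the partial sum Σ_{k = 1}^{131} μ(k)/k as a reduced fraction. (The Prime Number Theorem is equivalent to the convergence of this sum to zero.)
Σ μ(k)/k = -4282394934202784040475989054340166706696769726931/525896479052627740771371797072411912900610967452630

Values of μ(k) for 1 ≤ k ≤ 131: μ(1) = 1, μ(2) = -1, μ(3) = -1, μ(5) = -1, μ(6) = 1, μ(7) = -1, μ(10) = 1, μ(11) = -1, μ(13) = -1, μ(14) = 1, μ(15) = 1, μ(17) = -1, μ(19) = -1, μ(21) = 1, μ(22) = 1, μ(23) = -1, μ(26) = 1, μ(29) = -1, μ(30) = -1, μ(31) = -1, μ(33) = 1, μ(34) = 1, μ(35) = 1, μ(37) = -1, μ(38) = 1, μ(39) = 1, μ(41) = -1, μ(42) = -1, μ(43) = -1, μ(46) = 1, μ(47) = -1, μ(51) = 1, μ(53) = -1, μ(55) = 1, μ(57) = 1, μ(58) = 1, μ(59) = -1, μ(61) = -1, μ(62) = 1, μ(65) = 1, μ(66) = -1, μ(67) = -1, μ(69) = 1, μ(70) = -1, μ(71) = -1, μ(73) = -1, μ(74) = 1, μ(77) = 1, μ(78) = -1, μ(79) = -1, μ(82) = 1, μ(83) = -1, μ(85) = 1, μ(86) = 1, μ(87) = 1, μ(89) = -1, μ(91) = 1, μ(93) = 1, μ(94) = 1, μ(95) = 1, μ(97) = -1, μ(101) = -1, μ(102) = -1, μ(103) = -1, μ(105) = -1, μ(106) = 1, μ(107) = -1, μ(109) = -1, μ(110) = -1, μ(111) = 1, μ(113) = -1, μ(114) = -1, μ(115) = 1, μ(118) = 1, μ(119) = 1, μ(122) = 1, μ(123) = 1, μ(127) = -1, μ(129) = 1, μ(130) = -1, μ(131) = -1, with μ = 0 on non-squarefree integers. Summing μ(k)/k for k where μ(k) ≠ 0 gives -4282394934202784040475989054340166706696769726931/525896479052627740771371797072411912900610967452630 ≈ -0.0081. (PNT ⟺ this sum → 0 as n → ∞.)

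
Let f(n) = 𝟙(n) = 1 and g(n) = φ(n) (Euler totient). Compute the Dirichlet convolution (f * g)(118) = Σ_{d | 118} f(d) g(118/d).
(𝟙 * φ)(118) = 118

Divisors of 118: [1, 2, 59, 118]. For each d | 118:
  d = 1: 𝟙(1) · φ(118/1) = 1 · 58 = 58
  d = 2: 𝟙(2) · φ(118/2) = 1 · 58 = 58
  d = 59: 𝟙(59) · φ(118/59) = 1 · 1 = 1
  d = 118: 𝟙(118) · φ(118/118) = 1 · 1 = 1
Summing: (𝟙 * φ)(118) = 58 + 58 + 1 + 1 = 118.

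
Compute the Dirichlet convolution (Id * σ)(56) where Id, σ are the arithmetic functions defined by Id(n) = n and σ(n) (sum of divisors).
(Id * σ)(56) = 735

Divisors of 56: [1, 2, 4, 7, 8, 14, 28, 56]. For each d | 56:
  d = 1: Id(1) · σ(56/1) = 1 · 120 = 120
  d = 2: Id(2) · σ(56/2) = 2 · 56 = 112
  d = 4: Id(4) · σ(56/4) = 4 · 24 = 96
  d = 7: Id(7) · σ(56/7) = 7 · 15 = 105
  d = 8: Id(8) · σ(56/8) = 8 · 8 = 64
  d = 14: Id(14) · σ(56/14) = 14 · 7 = 98
  d = 28: Id(28) · σ(56/28) = 28 · 3 = 84
  d = 56: Id(56) · σ(56/56) = 56 · 1 = 56
Summing: (Id * σ)(56) = 120 + 112 + 96 + 105 + 64 + 98 + 84 + 56 = 735.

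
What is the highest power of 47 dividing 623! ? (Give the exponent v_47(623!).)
v_47(623!) = 13

Legendre's formula: v_p(n!) = Σ_{k ≥ 1} ⌊n / p^k⌋. For p = 47, n = 623, the terms are:
  ⌊623/47^1⌋ = ⌊623/47⌋ = 13
(the next term ⌊623/47^2⌋ = 0, terminating the sum). Summing: v_47(623!) = 13 = 13.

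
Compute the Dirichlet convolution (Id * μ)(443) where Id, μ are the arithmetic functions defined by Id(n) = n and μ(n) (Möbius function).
(Id * μ)(443) = 442

Divisors of 443: [1, 443]. For each d | 443:
  d = 1: Id(1) · μ(443/1) = 1 · -1 = -1
  d = 443: Id(443) · μ(443/443) = 443 · 1 = 443
Summing: (Id * μ)(443) = -1 + 443 = 442.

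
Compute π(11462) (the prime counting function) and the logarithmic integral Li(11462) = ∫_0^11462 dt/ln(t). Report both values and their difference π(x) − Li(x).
π(11462) = 1381;  Li(11462) ≈ 1403.68;  π(x) − Li(x) ≈ -22.68.

Direct count of primes ≤ 11462 gives π(11462) = 1381. Numerical evaluation of the logarithmic integral gives Li(11462) ≈ 1403.68. The difference π(x) − Li(x) ≈ -22.68 is typically negative for small/moderate x (Li(x) overestimates), though Littlewood's theorem shows this sign changes infinitely often.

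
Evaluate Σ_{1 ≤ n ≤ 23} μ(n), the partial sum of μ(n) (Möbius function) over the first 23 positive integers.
Σ_{n ≤ 23} μ(n) = -2

Compute μ(n) for each 1 ≤ n ≤ 23: μ(1) = 1, μ(2) = -1, μ(3) = -1, μ(4) = 0, μ(5) = -1, μ(6) = 1, μ(7) = -1, μ(8) = 0, μ(9) = 0, μ(10) = 1, μ(11) = -1, μ(12) = 0, μ(13) = -1, μ(14) = 1, μ(15) = 1, μ(16) = 0, μ(17) = -1, μ(18) = 0, μ(19) = -1, μ(20) = 0, μ(21) = 1, μ(22) = 1, μ(23) = -1. Summing all 23 values: -2. (Mertens function M(x) = Σ_{n ≤ x} μ(n); on average M(x) should be small (PNT ⟺ M(x) = o(x)).)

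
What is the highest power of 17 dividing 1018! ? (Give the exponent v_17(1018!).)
v_17(1018!) = 62

Legendre's formula: v_p(n!) = Σ_{k ≥ 1} ⌊n / p^k⌋. For p = 17, n = 1018, the terms are:
  ⌊1018/17^1⌋ = ⌊1018/17⌋ = 59
  ⌊1018/17^2⌋ = ⌊1018/289⌋ = 3
(the next term ⌊1018/17^3⌋ = 0, terminating the sum). Summing: v_17(1018!) = 59 + 3 = 62.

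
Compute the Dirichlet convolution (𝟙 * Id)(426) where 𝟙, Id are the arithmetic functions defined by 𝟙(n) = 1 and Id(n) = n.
(𝟙 * Id)(426) = 864

Divisors of 426: [1, 2, 3, 6, 71, 142, 213, 426]. For each d | 426:
  d = 1: 𝟙(1) · Id(426/1) = 1 · 426 = 426
  d = 2: 𝟙(2) · Id(426/2) = 1 · 213 = 213
  d = 3: 𝟙(3) · Id(426/3) = 1 · 142 = 142
  d = 6: 𝟙(6) · Id(426/6) = 1 · 71 = 71
  d = 71: 𝟙(71) · Id(426/71) = 1 · 6 = 6
  d = 142: 𝟙(142) · Id(426/142) = 1 · 3 = 3
  d = 213: 𝟙(213) · Id(426/213) = 1 · 2 = 2
  d = 426: 𝟙(426) · Id(426/426) = 1 · 1 = 1
Summing: (𝟙 * Id)(426) = 426 + 213 + 142 + 71 + 6 + 3 + 2 + 1 = 864.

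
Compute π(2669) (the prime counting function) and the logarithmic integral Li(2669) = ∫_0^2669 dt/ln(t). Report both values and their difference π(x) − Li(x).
π(2669) = 386;  Li(2669) ≈ 401.12;  π(x) − Li(x) ≈ -15.12.

Direct count of primes ≤ 2669 gives π(2669) = 386. Numerical evaluation of the logarithmic integral gives Li(2669) ≈ 401.12. The difference π(x) − Li(x) ≈ -15.12 is typically negative for small/moderate x (Li(x) overestimates), though Littlewood's theorem shows this sign changes infinitely often.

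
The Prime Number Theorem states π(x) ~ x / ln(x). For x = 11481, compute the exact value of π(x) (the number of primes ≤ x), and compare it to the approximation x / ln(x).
π(11481) = 1383;  x/ln(x) ≈ 1228.12;  relative error ≈ 11.20%.

Directly count primes up to 11481: π(11481) = 1383. The PNT approximation gives 11481/ln(11481) ≈ 11481/9.34845 ≈ 1228.12. Relative error (π(x) − x/ln(x)) / π(x) ≈ 11.20%; the approximation is known to undercount slightly (Li(x) is a better estimate).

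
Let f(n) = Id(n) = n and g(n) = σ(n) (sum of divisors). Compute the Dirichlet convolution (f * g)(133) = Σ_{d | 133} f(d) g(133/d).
(Id * σ)(133) = 585

Divisors of 133: [1, 7, 19, 133]. For each d | 133:
  d = 1: Id(1) · σ(133/1) = 1 · 160 = 160
  d = 7: Id(7) · σ(133/7) = 7 · 20 = 140
  d = 19: Id(19) · σ(133/19) = 19 · 8 = 152
  d = 133: Id(133) · σ(133/133) = 133 · 1 = 133
Summing: (Id * σ)(133) = 160 + 140 + 152 + 133 = 585.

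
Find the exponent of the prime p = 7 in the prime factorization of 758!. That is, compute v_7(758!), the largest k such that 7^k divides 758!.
v_7(758!) = 125

Legendre's formula: v_p(n!) = Σ_{k ≥ 1} ⌊n / p^k⌋. For p = 7, n = 758, the terms are:
  ⌊758/7^1⌋ = ⌊758/7⌋ = 108
  ⌊758/7^2⌋ = ⌊758/49⌋ = 15
  ⌊758/7^3⌋ = ⌊758/343⌋ = 2
(the next term ⌊758/7^4⌋ = 0, terminating the sum). Summing: v_7(758!) = 108 + 15 + 2 = 125.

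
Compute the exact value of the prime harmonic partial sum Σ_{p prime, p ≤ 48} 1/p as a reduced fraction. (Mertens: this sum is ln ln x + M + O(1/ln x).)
Σ 1/p = 1021729465586766997/614889782588491410

π(48) = 15, so the primes ≤ 48 are [2, 3, 5, 7, 11, 13, 17, 19, 23, 29, 31, 37, 41, 43, 47]. Summing 1/p over these primes: 1021729465586766997/614889782588491410 ≈ 1.6616. Mertens estimate ln ln(48) + 0.2615 ≈ 1.6151.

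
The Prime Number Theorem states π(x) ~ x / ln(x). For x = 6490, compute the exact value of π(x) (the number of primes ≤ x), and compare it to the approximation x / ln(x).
π(6490) = 841;  x/ln(x) ≈ 739.35;  relative error ≈ 12.09%.

Directly count primes up to 6490: π(6490) = 841. The PNT approximation gives 6490/ln(6490) ≈ 6490/8.77802 ≈ 739.35. Relative error (π(x) − x/ln(x)) / π(x) ≈ 12.09%; the approximation is known to undercount slightly (Li(x) is a better estimate).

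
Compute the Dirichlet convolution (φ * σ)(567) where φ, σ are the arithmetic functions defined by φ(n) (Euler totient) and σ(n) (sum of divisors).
(φ * σ)(567) = 5670

Divisors of 567: [1, 3, 7, 9, 21, 27, 63, 81, 189, 567]. For each d | 567:
  d = 1: φ(1) · σ(567/1) = 1 · 968 = 968
  d = 3: φ(3) · σ(567/3) = 2 · 320 = 640
  d = 7: φ(7) · σ(567/7) = 6 · 121 = 726
  d = 9: φ(9) · σ(567/9) = 6 · 104 = 624
  d = 21: φ(21) · σ(567/21) = 12 · 40 = 480
  d = 27: φ(27) · σ(567/27) = 18 · 32 = 576
  d = 63: φ(63) · σ(567/63) = 36 · 13 = 468
  d = 81: φ(81) · σ(567/81) = 54 · 8 = 432
  d = 189: φ(189) · σ(567/189) = 108 · 4 = 432
  d = 567: φ(567) · σ(567/567) = 324 · 1 = 324
Summing: (φ * σ)(567) = 968 + 640 + 726 + 624 + 480 + 576 + 468 + 432 + 432 + 324 = 5670.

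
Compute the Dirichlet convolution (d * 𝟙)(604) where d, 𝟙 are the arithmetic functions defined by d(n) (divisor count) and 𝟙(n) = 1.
(d * 𝟙)(604) = 18

Divisors of 604: [1, 2, 4, 151, 302, 604]. For each d | 604:
  d = 1: d(1) · 𝟙(604/1) = 1 · 1 = 1
  d = 2: d(2) · 𝟙(604/2) = 2 · 1 = 2
  d = 4: d(4) · 𝟙(604/4) = 3 · 1 = 3
  d = 151: d(151) · 𝟙(604/151) = 2 · 1 = 2
  d = 302: d(302) · 𝟙(604/302) = 4 · 1 = 4
  d = 604: d(604) · 𝟙(604/604) = 6 · 1 = 6
Summing: (d * 𝟙)(604) = 1 + 2 + 3 + 2 + 4 + 6 = 18.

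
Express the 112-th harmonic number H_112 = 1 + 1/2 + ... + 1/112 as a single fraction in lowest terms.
H_112 = 815184434573383335650686014939192934428778620497/153803387341307877636928566091115101174034840640

Direct summation: H_112 = 1 + 1/2 + ... + 1/112. The least common denominator is lcm(1, ..., 112) = 8459186303771933270031071135011330564571916235200; over this denominator the numerator is 8459186303771933270031071135011330564571916235200 + 4229593151885966635015535567505665282285958117600 + 2819728767923977756677023711670443521523972078400 + 2114796575942983317507767783752832641142979058800 + 1691837260754386654006214227002266112914383247040 + 1409864383961988878338511855835221760761986039200 + 1208455186253133324290153019287332937795988033600 + 1057398287971491658753883891876416320571489529400 + 939909589307992585559007903890147840507990692800 + 845918630377193327003107113501133056457191623520 + 769016936706539388184642830455575505870174203200 + 704932191980994439169255927917610880380993019600 + 650706638751687174617774702693179274197839710400 + 604227593126566662145076509643666468897994016800 + 563945753584795551335404742334088704304794415680 + 528699143985745829376941945938208160285744764700 + 497599194339525486472415949118313562621877425600 + 469954794653996292779503951945073920253995346400 + 445220331777470172106898480790070029714311380800 + 422959315188596663501553556750566528228595811760 + 402818395417711108096717673095777645931996011200 + 384508468353269694092321415227787752935087101600 + 367790708859649272610046571087449154981387662400 + 352466095990497219584627963958805440190496509800 + 338367452150877330801242845400453222582876649408 + 325353319375843587308887351346589637098919855200 + 313303196435997528519669301296715946835996897600 + 302113796563283331072538254821833234448997008400 + 291696079440411492070036935690045881536962628800 + 281972876792397775667702371167044352152397207840 + 272876977541030105484873262419720340792642459200 + 264349571992872914688470972969104080142872382350 + 256338978902179796061547610151858501956724734400 + 248799597169762743236207974559156781310938712800 + 241691037250626664858030603857466587559197606720 + 234977397326998146389751975972536960126997673200 + 228626656858700899190028949594900826069511249600 + 222610165888735086053449240395035014857155690400 + 216902212917229058205924900897726424732613236800 + 211479657594298331750776778375283264114297905880 + 206321617165169104147099295975886111331022347200 + 201409197708855554048358836547888822965998005600 + 196725262878417052791420258953751873594695726400 + 192254234176634847046160707613893876467543550800 + 187981917861598517111801580778029568101598138560 + 183895354429824636305023285543724577490693831200 + 179982687314296452553852577340666607756849281600 + 176233047995248609792313981979402720095248254900 + 172636455179019046327164717041047562542284004800 + 169183726075438665400621422700226611291438324704 + 165866398113175162157471983039437854207292475200 + 162676659687921793654443675673294818549459927600 + 159607288750413835283605115754930765369281438400 + 156651598217998764259834650648357973417998448800 + 153803387341307877636928566091115101174034840640 + 151056898281641665536269127410916617224498504200 + 148406777259156724035632826930023343238103793600 + 145848039720205746035018467845022940768481314400 + 143376039046981919831035103983242890924947732800 + 140986438396198887833851185583522176076198603920 + 138675185307736610984115920246087386304457643200 + 136438488770515052742436631209860170396321229600 + 134272798472570369365572557698592548643998670400 + 132174785996436457344235486484552040071436191175 + 130141327750337434923554940538635854839567942080 + 128169489451089898030773805075929250978362367200 + 126256511996596018955687628880766127829431585600 + 124399798584881371618103987279578390655469356400 + 122596902953216424203348857029149718327129220800 + 120845518625313332429015301928733293779598803360 + 119143469067210327746916494859314514993970651200 + 117488698663499073194875987986268480063498836600 + 115879264435231962603165358013853843350300222400 + 114313328429350449595014474797450413034755624800 + 112789150716959110267080948466817740860958883136 + 111305082944367543026724620197517507428577845200 + 109859562386648484026377547207939357981453457600 + 108451106458614529102962450448863212366306618400 + 107078307642682699620646470063434564108505268800 + 105739828797149165875388389187641632057148952940 + 104434398811999176173223100432238648945332299200 + 103160808582584552073549647987943055665511173600 + 101917907274360641807603266686883500777974894400 + 100704598854427777024179418273944411482999002800 + 99519838867905097294483189823662712524375485120 + 98362631439208526395710129476875936797347863200 + 97232026480137164023345645230015293845654209600 + 96127117088317423523080353806946938233771775400 + 95047037121032958090236754325970006343504676800 + 93990958930799258555900790389014784050799069280 + 92958091250241024945396386099025610599691387200 + 91947677214912318152511642771862288745346915600 + 90958992513676701828291087473240113597547486400 + 89991343657148226276926288670333303878424640800 + 89044066355494034421379696158014005942862276160 + 88116523997624304896156990989701360047624127450 + 87208106224452920309598671494962170768782641600 + 86318227589509523163582358520523781271142002400 + 85446326300726598687182536717286167318908244800 + 84591863037719332700310711350113305645719162352 + 83754319839326071980505654802092381827444715200 + 82933199056587581078735991519718927103646237600 + 82128022366717798738165739174867287034678798400 + 81338329843960896827221837836647409274729963800 + 80563679083542221619343534619155529186399202240 + 79803644375206917641802557877465382684640719200 + 79057815923102180093748328364591874435251553600 + 78325799108999382129917325324178986708999224400 + 77607213796072782293863037935883766647448772800 + 76901693670653938818464283045557550587017420320 + 76208885619566966396676316531633608689837083200 + 75528449140820832768134563705458308612249252100 = 44835143901536083460787730821655611393582824127335, so H_112 = 44835143901536083460787730821655611393582824127335/8459186303771933270031071135011330564571916235200; reducing by gcd(44835143901536083460787730821655611393582824127335, 8459186303771933270031071135011330564571916235200) = 55 gives 815184434573383335650686014939192934428778620497/153803387341307877636928566091115101174034840640 ≈ 5.30017. (The PNT-adjacent estimate ln(112) + γ ≈ 5.29571 matches within O(1/n).)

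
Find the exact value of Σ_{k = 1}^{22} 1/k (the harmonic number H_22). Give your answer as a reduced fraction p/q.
H_22 = 19093197/5173168

Direct summation: H_22 = 1 + 1/2 + ... + 1/22. The least common denominator is lcm(1, ..., 22) = 232792560; over this denominator the numerator is 232792560 + 116396280 + 77597520 + 58198140 + 46558512 + 38798760 + 33256080 + 29099070 + 25865840 + 23279256 + 21162960 + 19399380 + 17907120 + 16628040 + 15519504 + 14549535 + 13693680 + 12932920 + 12252240 + 11639628 + 11085360 + 10581480 = 859193865, so H_22 = 859193865/232792560; reducing by gcd(859193865, 232792560) = 45 gives 19093197/5173168 ≈ 3.69081. (The PNT-adjacent estimate ln(22) + γ ≈ 3.66826 matches within O(1/n).)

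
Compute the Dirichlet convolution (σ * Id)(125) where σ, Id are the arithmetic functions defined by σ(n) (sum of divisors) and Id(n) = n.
(σ * Id)(125) = 586

Divisors of 125: [1, 5, 25, 125]. For each d | 125:
  d = 1: σ(1) · Id(125/1) = 1 · 125 = 125
  d = 5: σ(5) · Id(125/5) = 6 · 25 = 150
  d = 25: σ(25) · Id(125/25) = 31 · 5 = 155
  d = 125: σ(125) · Id(125/125) = 156 · 1 = 156
Summing: (σ * Id)(125) = 125 + 150 + 155 + 156 = 586.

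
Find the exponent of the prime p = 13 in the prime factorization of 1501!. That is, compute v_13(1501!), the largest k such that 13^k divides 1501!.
v_13(1501!) = 123

Legendre's formula: v_p(n!) = Σ_{k ≥ 1} ⌊n / p^k⌋. For p = 13, n = 1501, the terms are:
  ⌊1501/13^1⌋ = ⌊1501/13⌋ = 115
  ⌊1501/13^2⌋ = ⌊1501/169⌋ = 8
(the next term ⌊1501/13^3⌋ = 0, terminating the sum). Summing: v_13(1501!) = 115 + 8 = 123.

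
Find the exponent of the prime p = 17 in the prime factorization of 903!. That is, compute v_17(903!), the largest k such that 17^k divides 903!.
v_17(903!) = 56

Legendre's formula: v_p(n!) = Σ_{k ≥ 1} ⌊n / p^k⌋. For p = 17, n = 903, the terms are:
  ⌊903/17^1⌋ = ⌊903/17⌋ = 53
  ⌊903/17^2⌋ = ⌊903/289⌋ = 3
(the next term ⌊903/17^3⌋ = 0, terminating the sum). Summing: v_17(903!) = 53 + 3 = 56.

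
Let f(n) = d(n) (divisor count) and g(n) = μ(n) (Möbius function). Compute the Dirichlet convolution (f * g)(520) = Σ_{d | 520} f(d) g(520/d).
(d * μ)(520) = 1

Divisors of 520: [1, 2, 4, 5, 8, 10, 13, 20, 26, 40, 52, 65, 104, 130, 260, 520]. For each d | 520:
  d = 1: d(1) · μ(520/1) = 1 · 0 = 0
  d = 2: d(2) · μ(520/2) = 2 · 0 = 0
  d = 4: d(4) · μ(520/4) = 3 · -1 = -3
  d = 5: d(5) · μ(520/5) = 2 · 0 = 0
  d = 8: d(8) · μ(520/8) = 4 · 1 = 4
  d = 10: d(10) · μ(520/10) = 4 · 0 = 0
  d = 13: d(13) · μ(520/13) = 2 · 0 = 0
  d = 20: d(20) · μ(520/20) = 6 · 1 = 6
  d = 26: d(26) · μ(520/26) = 4 · 0 = 0
  d = 40: d(40) · μ(520/40) = 8 · -1 = -8
  d = 52: d(52) · μ(520/52) = 6 · 1 = 6
  d = 65: d(65) · μ(520/65) = 4 · 0 = 0
  d = 104: d(104) · μ(520/104) = 8 · -1 = -8
  d = 130: d(130) · μ(520/130) = 8 · 0 = 0
  d = 260: d(260) · μ(520/260) = 12 · -1 = -12
  d = 520: d(520) · μ(520/520) = 16 · 1 = 16
Summing: (d * μ)(520) = 0 + 0 + -3 + 0 + 4 + 0 + 0 + 6 + 0 + -8 + 6 + 0 + -8 + 0 + -12 + 16 = 1.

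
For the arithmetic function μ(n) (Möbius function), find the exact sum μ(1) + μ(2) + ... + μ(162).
Σ_{n ≤ 162} μ(n) = 1

Compute μ(n) for each 1 ≤ n ≤ 162: μ(1) = 1, μ(2) = -1, μ(3) = -1, μ(4) = 0, μ(5) = -1, μ(6) = 1, μ(7) = -1, μ(8) = 0, μ(9) = 0, μ(10) = 1, μ(11) = -1, μ(12) = 0, μ(13) = -1, μ(14) = 1, μ(15) = 1, μ(16) = 0, μ(17) = -1, μ(18) = 0, μ(19) = -1, μ(20) = 0, μ(21) = 1, μ(22) = 1, μ(23) = -1, μ(24) = 0, μ(25) = 0, μ(26) = 1, μ(27) = 0, μ(28) = 0, μ(29) = -1, μ(30) = -1, μ(31) = -1, μ(32) = 0, μ(33) = 1, μ(34) = 1, μ(35) = 1, μ(36) = 0, μ(37) = -1, μ(38) = 1, μ(39) = 1, μ(40) = 0, μ(41) = -1, μ(42) = -1, μ(43) = -1, μ(44) = 0, μ(45) = 0, μ(46) = 1, μ(47) = -1, μ(48) = 0, μ(49) = 0, μ(50) = 0, μ(51) = 1, μ(52) = 0, μ(53) = -1, μ(54) = 0, μ(55) = 1, μ(56) = 0, μ(57) = 1, μ(58) = 1, μ(59) = -1, μ(60) = 0, μ(61) = -1, μ(62) = 1, μ(63) = 0, μ(64) = 0, μ(65) = 1, μ(66) = -1, μ(67) = -1, μ(68) = 0, μ(69) = 1, μ(70) = -1, μ(71) = -1, μ(72) = 0, μ(73) = -1, μ(74) = 1, μ(75) = 0, μ(76) = 0, μ(77) = 1, μ(78) = -1, μ(79) = -1, μ(80) = 0, μ(81) = 0, μ(82) = 1, μ(83) = -1, μ(84) = 0, μ(85) = 1, μ(86) = 1, μ(87) = 1, μ(88) = 0, μ(89) = -1, μ(90) = 0, μ(91) = 1, μ(92) = 0, μ(93) = 1, μ(94) = 1, μ(95) = 1, μ(96) = 0, μ(97) = -1, μ(98) = 0, μ(99) = 0, μ(100) = 0, μ(101) = -1, μ(102) = -1, μ(103) = -1, μ(104) = 0, μ(105) = -1, μ(106) = 1, μ(107) = -1, μ(108) = 0, μ(109) = -1, μ(110) = -1, μ(111) = 1, μ(112) = 0, μ(113) = -1, μ(114) = -1, μ(115) = 1, μ(116) = 0, μ(117) = 0, μ(118) = 1, μ(119) = 1, μ(120) = 0, μ(121) = 0, μ(122) = 1, μ(123) = 1, μ(124) = 0, μ(125) = 0, μ(126) = 0, μ(127) = -1, μ(128) = 0, μ(129) = 1, μ(130) = -1, μ(131) = -1, μ(132) = 0, μ(133) = 1, μ(134) = 1, μ(135) = 0, μ(136) = 0, μ(137) = -1, μ(138) = -1, μ(139) = -1, μ(140) = 0, μ(141) = 1, μ(142) = 1, μ(143) = 1, μ(144) = 0, μ(145) = 1, μ(146) = 1, μ(147) = 0, μ(148) = 0, μ(149) = -1, μ(150) = 0, μ(151) = -1, μ(152) = 0, μ(153) = 0, μ(154) = -1, μ(155) = 1, μ(156) = 0, μ(157) = -1, μ(158) = 1, μ(159) = 1, μ(160) = 0, μ(161) = 1, μ(162) = 0. Summing all 162 values: 1. (Mertens function M(x) = Σ_{n ≤ x} μ(n); on average M(x) should be small (PNT ⟺ M(x) = o(x)).)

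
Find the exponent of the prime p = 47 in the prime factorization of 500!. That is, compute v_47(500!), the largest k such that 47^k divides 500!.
v_47(500!) = 10

Legendre's formula: v_p(n!) = Σ_{k ≥ 1} ⌊n / p^k⌋. For p = 47, n = 500, the terms are:
  ⌊500/47^1⌋ = ⌊500/47⌋ = 10
(the next term ⌊500/47^2⌋ = 0, terminating the sum). Summing: v_47(500!) = 10 = 10.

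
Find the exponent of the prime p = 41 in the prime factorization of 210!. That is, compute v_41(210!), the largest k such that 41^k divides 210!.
v_41(210!) = 5

Legendre's formula: v_p(n!) = Σ_{k ≥ 1} ⌊n / p^k⌋. For p = 41, n = 210, the terms are:
  ⌊210/41^1⌋ = ⌊210/41⌋ = 5
(the next term ⌊210/41^2⌋ = 0, terminating the sum). Summing: v_41(210!) = 5 = 5.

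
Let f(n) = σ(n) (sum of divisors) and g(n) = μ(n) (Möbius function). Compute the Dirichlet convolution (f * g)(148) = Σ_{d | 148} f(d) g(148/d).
(σ * μ)(148) = 148

Divisors of 148: [1, 2, 4, 37, 74, 148]. For each d | 148:
  d = 1: σ(1) · μ(148/1) = 1 · 0 = 0
  d = 2: σ(2) · μ(148/2) = 3 · 1 = 3
  d = 4: σ(4) · μ(148/4) = 7 · -1 = -7
  d = 37: σ(37) · μ(148/37) = 38 · 0 = 0
  d = 74: σ(74) · μ(148/74) = 114 · -1 = -114
  d = 148: σ(148) · μ(148/148) = 266 · 1 = 266
Summing: (σ * μ)(148) = 0 + 3 + -7 + 0 + -114 + 266 = 148.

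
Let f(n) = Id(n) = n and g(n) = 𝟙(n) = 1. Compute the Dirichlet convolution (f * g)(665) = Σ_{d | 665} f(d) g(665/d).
(Id * 𝟙)(665) = 960

Divisors of 665: [1, 5, 7, 19, 35, 95, 133, 665]. For each d | 665:
  d = 1: Id(1) · 𝟙(665/1) = 1 · 1 = 1
  d = 5: Id(5) · 𝟙(665/5) = 5 · 1 = 5
  d = 7: Id(7) · 𝟙(665/7) = 7 · 1 = 7
  d = 19: Id(19) · 𝟙(665/19) = 19 · 1 = 19
  d = 35: Id(35) · 𝟙(665/35) = 35 · 1 = 35
  d = 95: Id(95) · 𝟙(665/95) = 95 · 1 = 95
  d = 133: Id(133) · 𝟙(665/133) = 133 · 1 = 133
  d = 665: Id(665) · 𝟙(665/665) = 665 · 1 = 665
Summing: (Id * 𝟙)(665) = 1 + 5 + 7 + 19 + 35 + 95 + 133 + 665 = 960.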